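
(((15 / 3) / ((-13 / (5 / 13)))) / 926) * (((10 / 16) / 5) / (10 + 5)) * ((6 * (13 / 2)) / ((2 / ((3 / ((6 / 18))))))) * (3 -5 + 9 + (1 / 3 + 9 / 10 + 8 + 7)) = -2091 / 385216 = -0.01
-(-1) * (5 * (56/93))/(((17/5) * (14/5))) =500/1581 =0.32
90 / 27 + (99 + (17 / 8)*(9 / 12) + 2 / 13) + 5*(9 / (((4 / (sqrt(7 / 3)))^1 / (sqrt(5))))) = 15*sqrt(105) / 4 + 129893 / 1248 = 142.51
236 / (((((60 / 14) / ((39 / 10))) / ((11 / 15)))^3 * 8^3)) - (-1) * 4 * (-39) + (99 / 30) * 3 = -63056022822941 / 432000000000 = -145.96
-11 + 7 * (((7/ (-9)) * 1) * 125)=-6224/ 9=-691.56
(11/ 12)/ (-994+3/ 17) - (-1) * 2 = 405293/ 202740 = 2.00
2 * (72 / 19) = 144 / 19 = 7.58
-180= -180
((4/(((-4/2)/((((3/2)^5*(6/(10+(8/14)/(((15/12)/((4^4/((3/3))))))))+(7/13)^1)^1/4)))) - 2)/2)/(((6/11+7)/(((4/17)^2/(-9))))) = 425777/426584808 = 0.00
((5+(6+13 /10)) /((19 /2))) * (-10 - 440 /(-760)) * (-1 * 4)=88068 /1805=48.79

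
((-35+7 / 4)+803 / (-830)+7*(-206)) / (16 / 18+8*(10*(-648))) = 22054689 / 774476320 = 0.03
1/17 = 0.06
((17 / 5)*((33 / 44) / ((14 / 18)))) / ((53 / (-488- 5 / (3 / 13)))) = -233937 / 7420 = -31.53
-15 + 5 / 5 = -14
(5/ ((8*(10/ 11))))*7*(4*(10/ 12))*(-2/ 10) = -3.21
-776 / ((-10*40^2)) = 97 / 2000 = 0.05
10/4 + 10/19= 3.03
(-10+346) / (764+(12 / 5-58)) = 0.47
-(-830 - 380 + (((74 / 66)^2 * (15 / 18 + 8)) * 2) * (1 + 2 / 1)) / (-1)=-1245133 / 1089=-1143.37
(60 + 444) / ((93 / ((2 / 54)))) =56 / 279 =0.20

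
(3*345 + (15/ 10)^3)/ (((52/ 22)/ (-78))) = -274131/ 8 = -34266.38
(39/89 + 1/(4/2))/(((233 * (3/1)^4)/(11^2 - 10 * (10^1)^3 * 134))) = -223759793/3359394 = -66.61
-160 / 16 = -10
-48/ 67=-0.72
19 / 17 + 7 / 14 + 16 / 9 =1039 / 306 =3.40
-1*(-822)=822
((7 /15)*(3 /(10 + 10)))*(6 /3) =7 /50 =0.14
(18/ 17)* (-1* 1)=-18/ 17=-1.06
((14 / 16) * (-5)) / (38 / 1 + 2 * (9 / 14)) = -49 / 440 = -0.11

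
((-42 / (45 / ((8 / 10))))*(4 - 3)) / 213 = -56 / 15975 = -0.00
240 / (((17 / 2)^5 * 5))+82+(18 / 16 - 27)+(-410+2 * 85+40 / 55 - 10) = -24133174261 / 124947416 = -193.15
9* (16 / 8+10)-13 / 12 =1283 / 12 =106.92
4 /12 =1 /3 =0.33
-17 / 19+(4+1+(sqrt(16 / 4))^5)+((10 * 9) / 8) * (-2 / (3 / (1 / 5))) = 1315 / 38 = 34.61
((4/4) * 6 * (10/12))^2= 25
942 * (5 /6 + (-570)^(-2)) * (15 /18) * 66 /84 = 467586977 /909720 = 513.99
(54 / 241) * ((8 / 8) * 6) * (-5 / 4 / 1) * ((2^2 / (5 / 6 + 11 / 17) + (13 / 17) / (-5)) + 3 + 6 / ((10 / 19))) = -17620821 / 618647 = -28.48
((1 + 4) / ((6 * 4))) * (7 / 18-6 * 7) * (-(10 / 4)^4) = 2340625 / 6912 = 338.63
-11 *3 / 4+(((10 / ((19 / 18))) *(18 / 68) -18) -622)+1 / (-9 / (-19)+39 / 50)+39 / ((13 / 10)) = -946259549 / 1538772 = -614.94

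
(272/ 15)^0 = 1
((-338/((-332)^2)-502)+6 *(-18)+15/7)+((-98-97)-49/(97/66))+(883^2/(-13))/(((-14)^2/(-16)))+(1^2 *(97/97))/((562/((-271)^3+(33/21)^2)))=-30002356757372261/956893618408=-31353.91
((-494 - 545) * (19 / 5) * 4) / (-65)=78964 / 325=242.97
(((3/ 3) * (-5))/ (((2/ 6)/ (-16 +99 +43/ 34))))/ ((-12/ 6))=42975/ 68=631.99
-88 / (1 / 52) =-4576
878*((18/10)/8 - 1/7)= 72.12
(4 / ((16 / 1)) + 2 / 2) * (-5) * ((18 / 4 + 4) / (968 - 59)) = -425 / 7272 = -0.06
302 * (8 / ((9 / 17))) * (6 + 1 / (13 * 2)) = 3224152 / 117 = 27556.85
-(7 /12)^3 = -343 /1728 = -0.20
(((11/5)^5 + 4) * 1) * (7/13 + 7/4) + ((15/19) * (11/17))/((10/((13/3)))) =6682398537/52487500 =127.31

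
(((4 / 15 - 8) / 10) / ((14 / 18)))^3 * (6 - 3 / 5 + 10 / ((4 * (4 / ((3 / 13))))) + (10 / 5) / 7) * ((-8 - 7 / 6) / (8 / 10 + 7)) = 17079445977 / 2536056250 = 6.73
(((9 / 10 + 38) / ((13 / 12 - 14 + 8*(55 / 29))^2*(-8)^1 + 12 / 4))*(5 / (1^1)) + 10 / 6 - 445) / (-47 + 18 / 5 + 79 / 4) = 15360233060 / 809980809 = 18.96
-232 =-232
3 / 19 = 0.16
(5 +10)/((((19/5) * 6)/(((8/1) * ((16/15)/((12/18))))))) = 160/19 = 8.42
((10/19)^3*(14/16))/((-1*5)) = -175/6859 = -0.03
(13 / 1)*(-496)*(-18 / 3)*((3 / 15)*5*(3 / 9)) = 12896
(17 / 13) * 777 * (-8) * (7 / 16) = -92463 / 26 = -3556.27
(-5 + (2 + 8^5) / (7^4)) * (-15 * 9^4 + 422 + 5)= -2034720820 / 2401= -847447.24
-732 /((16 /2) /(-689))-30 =126027 /2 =63013.50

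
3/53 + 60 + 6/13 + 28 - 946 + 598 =-178783/689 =-259.48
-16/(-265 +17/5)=20/327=0.06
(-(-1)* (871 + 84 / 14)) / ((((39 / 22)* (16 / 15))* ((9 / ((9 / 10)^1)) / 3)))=139.14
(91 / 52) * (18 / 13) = 2.42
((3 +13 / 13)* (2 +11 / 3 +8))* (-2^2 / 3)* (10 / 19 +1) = -19024 / 171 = -111.25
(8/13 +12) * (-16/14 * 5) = -6560/91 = -72.09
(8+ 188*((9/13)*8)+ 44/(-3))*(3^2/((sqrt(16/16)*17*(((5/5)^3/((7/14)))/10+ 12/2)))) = 605220/6851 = 88.34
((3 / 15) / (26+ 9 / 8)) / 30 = 4 / 16275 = 0.00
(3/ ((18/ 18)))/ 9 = 1/ 3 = 0.33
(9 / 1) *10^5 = 900000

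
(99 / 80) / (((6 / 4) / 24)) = 99 / 5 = 19.80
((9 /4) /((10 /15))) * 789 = 21303 /8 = 2662.88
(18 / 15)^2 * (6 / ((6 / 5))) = 36 / 5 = 7.20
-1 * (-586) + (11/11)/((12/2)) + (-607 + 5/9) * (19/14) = -29845/126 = -236.87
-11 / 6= -1.83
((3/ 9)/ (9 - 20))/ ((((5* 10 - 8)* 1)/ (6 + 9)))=-5/ 462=-0.01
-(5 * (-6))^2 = -900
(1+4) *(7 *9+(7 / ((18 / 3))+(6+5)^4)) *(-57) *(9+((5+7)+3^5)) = -1106416740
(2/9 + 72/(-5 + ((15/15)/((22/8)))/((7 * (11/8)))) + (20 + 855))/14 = 3617575/58842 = 61.48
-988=-988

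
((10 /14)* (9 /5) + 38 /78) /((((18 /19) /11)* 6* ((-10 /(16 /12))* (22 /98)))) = -32186 /15795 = -2.04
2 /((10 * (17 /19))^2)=361 /14450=0.02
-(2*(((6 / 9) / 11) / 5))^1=-4 / 165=-0.02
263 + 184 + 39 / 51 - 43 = 6881 / 17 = 404.76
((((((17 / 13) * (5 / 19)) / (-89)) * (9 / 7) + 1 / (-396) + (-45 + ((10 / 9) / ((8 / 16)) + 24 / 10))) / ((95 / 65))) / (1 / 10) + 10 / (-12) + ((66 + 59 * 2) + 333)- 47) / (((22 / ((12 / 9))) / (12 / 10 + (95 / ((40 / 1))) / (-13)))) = 11.89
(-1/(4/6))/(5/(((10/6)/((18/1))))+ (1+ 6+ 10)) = -3/142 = -0.02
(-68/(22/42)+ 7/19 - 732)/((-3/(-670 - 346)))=-291744.32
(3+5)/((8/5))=5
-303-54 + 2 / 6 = -1070 / 3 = -356.67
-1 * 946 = -946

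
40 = 40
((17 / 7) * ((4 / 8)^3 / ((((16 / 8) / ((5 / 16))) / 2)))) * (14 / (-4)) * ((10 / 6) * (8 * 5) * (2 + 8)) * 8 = -10625 / 6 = -1770.83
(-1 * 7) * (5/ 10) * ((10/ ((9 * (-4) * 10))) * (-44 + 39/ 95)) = -28987/ 6840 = -4.24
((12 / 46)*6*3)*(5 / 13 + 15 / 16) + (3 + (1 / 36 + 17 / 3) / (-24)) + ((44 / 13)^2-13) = 24941077 / 3358368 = 7.43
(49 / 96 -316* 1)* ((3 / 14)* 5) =-151435 / 448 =-338.02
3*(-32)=-96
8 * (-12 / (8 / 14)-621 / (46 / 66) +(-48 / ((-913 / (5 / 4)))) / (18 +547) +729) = -1464.00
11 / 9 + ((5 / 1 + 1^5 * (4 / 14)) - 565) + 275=-17860 / 63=-283.49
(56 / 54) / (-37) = -28 / 999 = -0.03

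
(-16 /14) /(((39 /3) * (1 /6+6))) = -0.01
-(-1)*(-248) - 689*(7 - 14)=4575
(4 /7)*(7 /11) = 4 /11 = 0.36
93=93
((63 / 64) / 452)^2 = 3969 / 836829184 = 0.00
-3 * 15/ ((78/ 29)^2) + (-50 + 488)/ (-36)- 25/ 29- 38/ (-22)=-11335463/ 646932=-17.52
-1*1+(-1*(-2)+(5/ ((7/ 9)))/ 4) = 73/ 28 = 2.61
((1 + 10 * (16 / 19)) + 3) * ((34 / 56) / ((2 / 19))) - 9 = 877 / 14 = 62.64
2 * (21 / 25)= 42 / 25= 1.68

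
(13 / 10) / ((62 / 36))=117 / 155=0.75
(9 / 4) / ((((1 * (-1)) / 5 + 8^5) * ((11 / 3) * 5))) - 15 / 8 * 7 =-13.12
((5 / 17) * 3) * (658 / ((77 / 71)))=535.35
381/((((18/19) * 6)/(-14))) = -16891/18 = -938.39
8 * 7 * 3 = 168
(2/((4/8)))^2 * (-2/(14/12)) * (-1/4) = 48/7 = 6.86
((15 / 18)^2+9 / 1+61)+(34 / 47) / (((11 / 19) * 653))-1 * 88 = -17.30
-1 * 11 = -11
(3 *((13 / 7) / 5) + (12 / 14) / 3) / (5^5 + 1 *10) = 7 / 15675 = 0.00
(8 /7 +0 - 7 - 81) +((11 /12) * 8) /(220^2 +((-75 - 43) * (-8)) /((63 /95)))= -954217903 /10986080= -86.86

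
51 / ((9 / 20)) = 113.33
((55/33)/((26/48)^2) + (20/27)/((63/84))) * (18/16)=11410/1521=7.50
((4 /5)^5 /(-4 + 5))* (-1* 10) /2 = -1024 /625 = -1.64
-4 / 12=-1 / 3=-0.33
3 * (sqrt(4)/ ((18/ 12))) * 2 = 8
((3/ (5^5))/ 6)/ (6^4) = 1/ 8100000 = 0.00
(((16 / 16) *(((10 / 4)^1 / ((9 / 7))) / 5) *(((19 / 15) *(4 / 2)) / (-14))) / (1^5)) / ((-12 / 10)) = 19 / 324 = 0.06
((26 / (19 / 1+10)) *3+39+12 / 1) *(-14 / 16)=-10899 / 232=-46.98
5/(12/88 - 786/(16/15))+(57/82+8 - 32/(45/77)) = -3673611593/79744590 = -46.07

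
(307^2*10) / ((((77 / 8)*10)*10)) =376996 / 385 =979.21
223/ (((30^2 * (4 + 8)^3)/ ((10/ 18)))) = 223/ 2799360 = 0.00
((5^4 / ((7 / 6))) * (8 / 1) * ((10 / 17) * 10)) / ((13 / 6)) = 18000000 / 1547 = 11635.42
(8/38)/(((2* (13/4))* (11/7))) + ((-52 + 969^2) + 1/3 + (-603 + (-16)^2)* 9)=7627594571/8151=935786.35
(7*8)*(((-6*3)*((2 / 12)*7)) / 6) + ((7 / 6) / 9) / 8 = -84665 / 432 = -195.98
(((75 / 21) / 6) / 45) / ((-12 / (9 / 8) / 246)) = -205 / 672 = -0.31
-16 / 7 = -2.29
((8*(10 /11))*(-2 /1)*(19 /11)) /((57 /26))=-4160 /363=-11.46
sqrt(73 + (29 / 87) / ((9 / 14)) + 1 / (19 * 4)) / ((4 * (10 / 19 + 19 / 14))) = 77 * sqrt(71079) / 18036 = 1.14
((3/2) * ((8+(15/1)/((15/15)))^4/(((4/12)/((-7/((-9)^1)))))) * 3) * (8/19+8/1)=470132880/19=24743835.79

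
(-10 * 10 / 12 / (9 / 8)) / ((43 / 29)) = -5800 / 1161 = -5.00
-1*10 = -10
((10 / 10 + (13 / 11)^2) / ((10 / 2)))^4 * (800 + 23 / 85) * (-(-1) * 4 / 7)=3079128029632 / 127543534195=24.14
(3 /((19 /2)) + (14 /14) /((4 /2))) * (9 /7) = 279 /266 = 1.05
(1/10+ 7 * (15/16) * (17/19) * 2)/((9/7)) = 63007/6840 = 9.21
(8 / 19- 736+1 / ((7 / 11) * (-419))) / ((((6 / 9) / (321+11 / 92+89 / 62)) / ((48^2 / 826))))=-16290495030539088 / 16409873963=-992725.18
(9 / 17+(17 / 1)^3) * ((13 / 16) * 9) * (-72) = -43978545 / 17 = -2586973.24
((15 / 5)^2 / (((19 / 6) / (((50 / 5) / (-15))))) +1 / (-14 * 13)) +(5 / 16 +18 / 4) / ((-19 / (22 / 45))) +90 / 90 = -637417 / 622440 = -1.02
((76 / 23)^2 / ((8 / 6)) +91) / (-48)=-52471 / 25392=-2.07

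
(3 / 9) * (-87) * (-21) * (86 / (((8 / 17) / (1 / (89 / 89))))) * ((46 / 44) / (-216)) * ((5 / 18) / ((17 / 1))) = -1003835 / 114048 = -8.80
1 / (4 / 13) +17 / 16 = 69 / 16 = 4.31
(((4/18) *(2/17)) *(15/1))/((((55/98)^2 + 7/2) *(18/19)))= 1824760/16817301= 0.11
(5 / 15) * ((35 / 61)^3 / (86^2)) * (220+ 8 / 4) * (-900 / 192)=-118978125 / 13430011808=-0.01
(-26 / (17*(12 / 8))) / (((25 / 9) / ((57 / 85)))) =-8892 / 36125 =-0.25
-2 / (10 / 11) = -11 / 5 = -2.20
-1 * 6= -6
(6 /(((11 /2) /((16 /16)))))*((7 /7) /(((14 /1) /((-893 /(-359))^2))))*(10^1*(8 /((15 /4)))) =102073472 /9923837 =10.29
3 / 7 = 0.43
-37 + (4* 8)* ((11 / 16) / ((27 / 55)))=211 / 27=7.81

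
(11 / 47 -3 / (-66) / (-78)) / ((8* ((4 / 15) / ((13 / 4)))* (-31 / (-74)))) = 3483365 / 4102912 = 0.85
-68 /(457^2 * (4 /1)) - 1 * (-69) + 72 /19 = 288837844 /3968131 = 72.79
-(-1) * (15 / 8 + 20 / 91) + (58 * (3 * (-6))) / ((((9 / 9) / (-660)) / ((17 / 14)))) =609112885 / 728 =836693.52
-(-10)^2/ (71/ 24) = -2400/ 71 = -33.80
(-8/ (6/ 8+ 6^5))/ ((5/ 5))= -32/ 31107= -0.00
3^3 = 27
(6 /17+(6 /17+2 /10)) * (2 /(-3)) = -154 /255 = -0.60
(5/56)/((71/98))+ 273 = 77567/284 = 273.12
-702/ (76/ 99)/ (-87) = 11583/ 1102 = 10.51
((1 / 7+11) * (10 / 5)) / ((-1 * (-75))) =52 / 175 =0.30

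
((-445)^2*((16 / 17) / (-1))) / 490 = -316840 / 833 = -380.36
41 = 41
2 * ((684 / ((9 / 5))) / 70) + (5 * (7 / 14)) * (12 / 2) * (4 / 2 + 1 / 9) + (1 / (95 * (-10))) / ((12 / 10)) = 113111 / 2660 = 42.52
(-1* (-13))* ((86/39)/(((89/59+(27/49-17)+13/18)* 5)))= -1491756/3699455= -0.40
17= 17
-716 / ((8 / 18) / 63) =-101493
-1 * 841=-841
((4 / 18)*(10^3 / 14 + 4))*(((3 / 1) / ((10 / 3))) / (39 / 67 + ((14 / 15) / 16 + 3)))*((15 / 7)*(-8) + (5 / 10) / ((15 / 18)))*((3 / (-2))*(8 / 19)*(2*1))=11798037504 / 136247195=86.59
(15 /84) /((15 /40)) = 10 /21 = 0.48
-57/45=-19/15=-1.27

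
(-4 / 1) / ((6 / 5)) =-10 / 3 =-3.33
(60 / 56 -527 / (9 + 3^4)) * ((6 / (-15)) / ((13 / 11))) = 33154 / 20475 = 1.62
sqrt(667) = 25.83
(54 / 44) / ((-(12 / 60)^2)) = -675 / 22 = -30.68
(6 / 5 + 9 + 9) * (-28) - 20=-2788 / 5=-557.60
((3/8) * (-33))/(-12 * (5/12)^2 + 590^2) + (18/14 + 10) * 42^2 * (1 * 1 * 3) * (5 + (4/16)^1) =2619514796553/8354350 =313551.00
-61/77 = -0.79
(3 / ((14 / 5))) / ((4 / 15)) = 225 / 56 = 4.02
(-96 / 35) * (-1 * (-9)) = -864 / 35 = -24.69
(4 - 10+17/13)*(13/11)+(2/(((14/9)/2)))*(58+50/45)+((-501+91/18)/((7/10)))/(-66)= 653593/4158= 157.19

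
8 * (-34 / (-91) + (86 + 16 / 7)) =64544 / 91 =709.27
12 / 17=0.71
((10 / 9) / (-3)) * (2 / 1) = -20 / 27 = -0.74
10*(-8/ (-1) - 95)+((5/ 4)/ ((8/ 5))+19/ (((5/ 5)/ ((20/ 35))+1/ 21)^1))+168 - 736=-6893569/ 4832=-1426.65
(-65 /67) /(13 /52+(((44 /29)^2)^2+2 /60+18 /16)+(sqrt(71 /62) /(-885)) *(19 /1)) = -112972768866325892989400 /781087347625850211698231 - 5832072780864522400 *sqrt(4402) /781087347625850211698231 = -0.15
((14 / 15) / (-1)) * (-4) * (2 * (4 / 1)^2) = 1792 / 15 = 119.47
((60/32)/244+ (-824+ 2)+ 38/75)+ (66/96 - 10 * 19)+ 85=-135536849/146400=-925.80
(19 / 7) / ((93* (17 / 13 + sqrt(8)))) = -4199 / 692013 + 6422* sqrt(2) / 692013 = 0.01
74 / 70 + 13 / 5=128 / 35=3.66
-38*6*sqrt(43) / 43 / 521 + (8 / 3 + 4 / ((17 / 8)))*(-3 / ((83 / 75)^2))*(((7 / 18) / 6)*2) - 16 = -6128924 / 351339 - 228*sqrt(43) / 22403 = -17.51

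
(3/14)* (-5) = -15/14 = -1.07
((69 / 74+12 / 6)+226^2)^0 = 1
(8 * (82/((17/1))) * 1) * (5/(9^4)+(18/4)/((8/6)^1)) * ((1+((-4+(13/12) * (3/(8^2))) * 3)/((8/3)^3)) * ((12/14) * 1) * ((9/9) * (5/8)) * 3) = 78.55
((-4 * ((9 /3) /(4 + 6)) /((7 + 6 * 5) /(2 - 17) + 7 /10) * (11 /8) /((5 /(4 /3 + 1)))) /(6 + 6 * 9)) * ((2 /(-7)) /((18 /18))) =-11 /5300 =-0.00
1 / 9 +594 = 5347 / 9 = 594.11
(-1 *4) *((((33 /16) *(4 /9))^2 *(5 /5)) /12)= -121 /432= -0.28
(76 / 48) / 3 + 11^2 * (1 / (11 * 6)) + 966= 34861 / 36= 968.36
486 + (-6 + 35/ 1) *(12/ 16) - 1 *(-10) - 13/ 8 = 516.12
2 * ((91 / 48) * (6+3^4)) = 2639 / 8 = 329.88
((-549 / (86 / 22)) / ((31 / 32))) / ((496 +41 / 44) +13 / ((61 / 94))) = -0.28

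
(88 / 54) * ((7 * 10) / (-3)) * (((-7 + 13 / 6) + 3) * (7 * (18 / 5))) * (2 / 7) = 13552 / 27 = 501.93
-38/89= -0.43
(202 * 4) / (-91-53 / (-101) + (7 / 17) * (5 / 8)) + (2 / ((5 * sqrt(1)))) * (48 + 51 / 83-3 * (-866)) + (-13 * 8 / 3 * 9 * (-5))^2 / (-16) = -77682409617266 / 514281695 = -151050.31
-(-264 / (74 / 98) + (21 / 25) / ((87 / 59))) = 9363319 / 26825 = 349.05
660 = 660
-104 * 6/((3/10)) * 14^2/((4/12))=-1223040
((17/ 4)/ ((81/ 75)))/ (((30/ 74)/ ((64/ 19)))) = 32.70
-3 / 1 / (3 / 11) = -11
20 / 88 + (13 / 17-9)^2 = 432645 / 6358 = 68.05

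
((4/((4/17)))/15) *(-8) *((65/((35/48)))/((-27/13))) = 389.15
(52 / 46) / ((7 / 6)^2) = 936 / 1127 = 0.83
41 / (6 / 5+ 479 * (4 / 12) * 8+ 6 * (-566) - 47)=-615 / 32467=-0.02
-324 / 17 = -19.06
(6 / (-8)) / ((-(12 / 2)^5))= 1 / 10368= 0.00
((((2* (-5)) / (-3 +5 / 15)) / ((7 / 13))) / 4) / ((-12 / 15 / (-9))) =8775 / 448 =19.59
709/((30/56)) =19852/15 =1323.47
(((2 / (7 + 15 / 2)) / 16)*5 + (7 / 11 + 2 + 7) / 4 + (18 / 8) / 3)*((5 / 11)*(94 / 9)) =53345 / 3509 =15.20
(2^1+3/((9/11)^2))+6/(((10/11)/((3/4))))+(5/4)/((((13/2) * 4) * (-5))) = 160363/14040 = 11.42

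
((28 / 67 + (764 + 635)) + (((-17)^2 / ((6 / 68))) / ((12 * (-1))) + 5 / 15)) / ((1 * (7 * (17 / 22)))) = 879307 / 4221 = 208.32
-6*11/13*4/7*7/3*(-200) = 17600/13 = 1353.85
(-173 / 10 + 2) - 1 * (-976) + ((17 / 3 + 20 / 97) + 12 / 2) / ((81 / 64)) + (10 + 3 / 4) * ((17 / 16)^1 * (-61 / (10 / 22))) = -4244549567 / 7542720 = -562.73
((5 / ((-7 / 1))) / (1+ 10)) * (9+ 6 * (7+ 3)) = -345 / 77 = -4.48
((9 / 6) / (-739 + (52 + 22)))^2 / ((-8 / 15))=-27 / 2830240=-0.00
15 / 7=2.14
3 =3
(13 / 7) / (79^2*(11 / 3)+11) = 39 / 480788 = 0.00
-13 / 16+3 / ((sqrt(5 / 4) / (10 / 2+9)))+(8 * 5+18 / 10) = 84 * sqrt(5) / 5+3279 / 80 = 78.55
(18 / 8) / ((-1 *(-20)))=9 / 80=0.11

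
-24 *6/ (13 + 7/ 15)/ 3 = -360/ 101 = -3.56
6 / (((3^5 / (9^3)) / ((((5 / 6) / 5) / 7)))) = 3 / 7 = 0.43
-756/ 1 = -756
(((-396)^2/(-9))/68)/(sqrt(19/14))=-4356 * sqrt(266)/323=-219.95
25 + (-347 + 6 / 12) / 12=-31 / 8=-3.88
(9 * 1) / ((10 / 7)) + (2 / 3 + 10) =16.97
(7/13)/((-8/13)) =-7/8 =-0.88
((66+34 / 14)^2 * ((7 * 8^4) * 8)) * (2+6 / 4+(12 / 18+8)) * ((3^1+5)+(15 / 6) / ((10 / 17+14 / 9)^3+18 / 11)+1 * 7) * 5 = 1575155836793901568000 / 1584210103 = 994284680934.08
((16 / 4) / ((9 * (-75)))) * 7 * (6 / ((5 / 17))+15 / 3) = -1.05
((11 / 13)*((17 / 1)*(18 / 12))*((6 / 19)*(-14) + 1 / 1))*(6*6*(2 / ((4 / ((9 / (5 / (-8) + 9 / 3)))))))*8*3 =-43623360 / 361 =-120840.33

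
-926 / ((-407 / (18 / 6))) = 2778 / 407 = 6.83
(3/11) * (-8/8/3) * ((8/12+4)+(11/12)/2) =-41/88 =-0.47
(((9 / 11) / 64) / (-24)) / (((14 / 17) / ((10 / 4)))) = -255 / 157696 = -0.00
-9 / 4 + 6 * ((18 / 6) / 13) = -45 / 52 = -0.87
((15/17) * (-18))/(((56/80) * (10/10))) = -2700/119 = -22.69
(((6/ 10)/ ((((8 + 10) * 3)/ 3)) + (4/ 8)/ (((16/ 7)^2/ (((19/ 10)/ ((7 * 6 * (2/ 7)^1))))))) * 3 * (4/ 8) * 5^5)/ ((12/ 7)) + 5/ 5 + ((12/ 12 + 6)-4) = 4475447/ 32768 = 136.58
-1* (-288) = 288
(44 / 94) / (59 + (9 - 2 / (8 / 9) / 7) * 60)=77 / 95363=0.00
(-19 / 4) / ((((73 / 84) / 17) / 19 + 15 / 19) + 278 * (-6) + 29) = 128877 / 44447855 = 0.00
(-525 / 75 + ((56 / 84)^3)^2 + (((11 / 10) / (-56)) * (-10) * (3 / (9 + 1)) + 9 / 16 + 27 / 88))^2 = 180523650656281 / 5041461902400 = 35.81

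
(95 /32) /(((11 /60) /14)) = 9975 /44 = 226.70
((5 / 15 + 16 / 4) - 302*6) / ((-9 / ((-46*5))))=-1247290 / 27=-46195.93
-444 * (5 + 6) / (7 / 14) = -9768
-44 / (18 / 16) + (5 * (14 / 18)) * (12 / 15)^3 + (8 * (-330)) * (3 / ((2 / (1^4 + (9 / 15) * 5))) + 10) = -42277.12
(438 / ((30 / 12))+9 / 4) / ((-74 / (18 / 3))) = -10647 / 740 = -14.39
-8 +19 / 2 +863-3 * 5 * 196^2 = -575375.50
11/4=2.75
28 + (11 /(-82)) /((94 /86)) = 27.88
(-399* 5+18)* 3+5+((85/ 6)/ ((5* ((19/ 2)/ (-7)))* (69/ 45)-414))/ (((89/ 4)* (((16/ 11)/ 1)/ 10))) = -752093673/ 126914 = -5926.01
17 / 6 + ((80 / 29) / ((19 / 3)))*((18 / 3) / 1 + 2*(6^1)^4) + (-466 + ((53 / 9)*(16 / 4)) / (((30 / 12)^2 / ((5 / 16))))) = 33206771 / 49590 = 669.63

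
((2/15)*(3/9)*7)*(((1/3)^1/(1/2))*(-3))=-28/45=-0.62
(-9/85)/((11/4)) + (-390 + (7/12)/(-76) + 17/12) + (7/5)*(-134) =-491362429/852720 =-576.23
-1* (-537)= 537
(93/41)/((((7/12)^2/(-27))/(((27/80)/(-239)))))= 610173/2400755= 0.25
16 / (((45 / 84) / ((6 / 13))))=896 / 65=13.78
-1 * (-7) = 7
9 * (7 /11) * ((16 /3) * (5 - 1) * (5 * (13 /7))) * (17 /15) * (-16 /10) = -113152 /55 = -2057.31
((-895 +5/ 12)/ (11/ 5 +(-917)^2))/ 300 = -2147/ 605441664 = -0.00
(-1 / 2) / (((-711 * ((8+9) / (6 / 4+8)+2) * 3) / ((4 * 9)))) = 19 / 8532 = 0.00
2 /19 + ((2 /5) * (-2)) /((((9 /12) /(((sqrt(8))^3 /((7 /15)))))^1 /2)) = 2 /19-512 * sqrt(2) /7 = -103.33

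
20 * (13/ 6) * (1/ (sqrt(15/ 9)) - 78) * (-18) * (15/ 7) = 912600/ 7 - 2340 * sqrt(15)/ 7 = 129076.75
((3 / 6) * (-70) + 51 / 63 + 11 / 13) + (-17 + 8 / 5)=-66536 / 1365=-48.74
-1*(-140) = 140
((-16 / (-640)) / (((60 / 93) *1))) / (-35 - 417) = -31 / 361600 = -0.00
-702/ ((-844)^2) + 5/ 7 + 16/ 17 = 70123327/ 42383992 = 1.65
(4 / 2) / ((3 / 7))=14 / 3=4.67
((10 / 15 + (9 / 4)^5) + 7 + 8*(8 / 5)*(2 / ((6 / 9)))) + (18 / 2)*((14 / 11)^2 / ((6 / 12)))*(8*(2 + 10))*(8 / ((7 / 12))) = 71537902639 / 1858560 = 38491.04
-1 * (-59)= 59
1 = 1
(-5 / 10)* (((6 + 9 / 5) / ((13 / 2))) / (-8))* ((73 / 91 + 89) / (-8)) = -6129 / 7280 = -0.84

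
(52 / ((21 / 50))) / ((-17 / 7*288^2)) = -0.00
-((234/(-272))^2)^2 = -187388721/342102016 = -0.55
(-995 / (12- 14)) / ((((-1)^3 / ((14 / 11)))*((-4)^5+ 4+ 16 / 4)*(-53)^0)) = 6965 / 11176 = 0.62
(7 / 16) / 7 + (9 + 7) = 257 / 16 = 16.06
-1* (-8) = 8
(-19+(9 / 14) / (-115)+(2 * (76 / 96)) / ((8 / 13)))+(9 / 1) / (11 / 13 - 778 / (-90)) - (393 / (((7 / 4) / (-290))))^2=-796158670244090743 / 187713120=-4241358676.71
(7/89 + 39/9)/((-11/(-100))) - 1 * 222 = -534214/2937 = -181.89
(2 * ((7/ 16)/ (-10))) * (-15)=21/ 16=1.31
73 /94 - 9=-773 /94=-8.22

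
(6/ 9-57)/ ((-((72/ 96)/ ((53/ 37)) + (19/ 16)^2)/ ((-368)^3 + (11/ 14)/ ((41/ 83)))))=-32796528664631680/ 22590057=-1451812568.01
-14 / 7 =-2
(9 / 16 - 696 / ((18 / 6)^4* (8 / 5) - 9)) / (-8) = 16751 / 25728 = 0.65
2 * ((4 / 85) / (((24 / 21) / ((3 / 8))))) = 21 / 680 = 0.03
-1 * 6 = -6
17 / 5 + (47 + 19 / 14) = 3623 / 70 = 51.76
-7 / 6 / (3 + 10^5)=-7 / 600018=-0.00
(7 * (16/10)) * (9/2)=252/5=50.40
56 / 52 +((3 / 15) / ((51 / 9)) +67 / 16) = 93699 / 17680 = 5.30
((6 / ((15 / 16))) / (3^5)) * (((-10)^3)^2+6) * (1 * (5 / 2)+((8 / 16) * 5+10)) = 32000192 / 81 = 395064.10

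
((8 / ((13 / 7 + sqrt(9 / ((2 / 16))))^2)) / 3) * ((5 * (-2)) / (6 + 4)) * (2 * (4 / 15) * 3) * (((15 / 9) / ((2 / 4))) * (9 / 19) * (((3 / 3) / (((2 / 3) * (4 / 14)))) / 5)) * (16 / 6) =-324626176 / 1071873695 + 95886336 * sqrt(2) / 1071873695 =-0.18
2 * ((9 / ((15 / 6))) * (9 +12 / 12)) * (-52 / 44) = -936 / 11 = -85.09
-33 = -33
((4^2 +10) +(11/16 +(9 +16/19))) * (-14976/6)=-1732380/19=-91177.89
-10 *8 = -80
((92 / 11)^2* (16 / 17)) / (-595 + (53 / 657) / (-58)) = -5160466944 / 46638614011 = -0.11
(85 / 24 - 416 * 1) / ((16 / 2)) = -9899 / 192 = -51.56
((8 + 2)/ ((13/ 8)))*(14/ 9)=9.57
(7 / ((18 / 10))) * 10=350 / 9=38.89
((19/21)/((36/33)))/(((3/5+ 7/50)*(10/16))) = 4180/2331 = 1.79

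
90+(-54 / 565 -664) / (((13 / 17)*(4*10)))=10031681 / 146900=68.29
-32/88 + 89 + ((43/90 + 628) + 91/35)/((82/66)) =8071687/13530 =596.58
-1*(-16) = 16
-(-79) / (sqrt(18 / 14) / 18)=474*sqrt(7)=1254.09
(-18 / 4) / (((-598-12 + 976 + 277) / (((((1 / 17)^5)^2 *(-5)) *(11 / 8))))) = 495 / 20740545247819312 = 0.00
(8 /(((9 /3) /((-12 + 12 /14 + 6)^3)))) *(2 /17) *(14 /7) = -497664 /5831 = -85.35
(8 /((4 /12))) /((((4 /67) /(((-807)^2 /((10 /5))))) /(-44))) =-5759646156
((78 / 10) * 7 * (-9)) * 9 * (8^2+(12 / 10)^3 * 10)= -44933616 / 125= -359468.93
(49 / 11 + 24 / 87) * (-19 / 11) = -28671 / 3509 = -8.17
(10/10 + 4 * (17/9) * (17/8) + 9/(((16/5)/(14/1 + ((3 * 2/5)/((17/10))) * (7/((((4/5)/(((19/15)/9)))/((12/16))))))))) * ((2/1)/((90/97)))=55340731/440640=125.59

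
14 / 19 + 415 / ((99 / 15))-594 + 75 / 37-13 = -541.36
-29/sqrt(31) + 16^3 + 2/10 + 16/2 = 20521/5-29 * sqrt(31)/31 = 4098.99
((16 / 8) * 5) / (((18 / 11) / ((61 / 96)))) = 3355 / 864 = 3.88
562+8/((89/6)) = 50066/89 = 562.54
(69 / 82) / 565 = 69 / 46330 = 0.00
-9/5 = -1.80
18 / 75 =6 / 25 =0.24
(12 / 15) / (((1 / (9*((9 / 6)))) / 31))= 1674 / 5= 334.80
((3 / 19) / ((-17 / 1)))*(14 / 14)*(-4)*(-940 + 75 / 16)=-34.75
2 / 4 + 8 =17 / 2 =8.50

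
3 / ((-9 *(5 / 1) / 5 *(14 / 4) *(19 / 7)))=-2 / 57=-0.04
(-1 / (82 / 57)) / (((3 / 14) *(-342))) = 0.01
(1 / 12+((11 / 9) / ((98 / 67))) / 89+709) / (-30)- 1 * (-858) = 3929752319 / 4709880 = 834.36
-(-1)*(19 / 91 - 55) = -4986 / 91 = -54.79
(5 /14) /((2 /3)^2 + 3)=45 /434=0.10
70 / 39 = 1.79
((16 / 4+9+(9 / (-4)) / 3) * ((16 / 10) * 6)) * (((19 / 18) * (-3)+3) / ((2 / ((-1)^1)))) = 49 / 5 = 9.80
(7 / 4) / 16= 0.11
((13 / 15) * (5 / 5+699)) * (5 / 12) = 2275 / 9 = 252.78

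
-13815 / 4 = -3453.75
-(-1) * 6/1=6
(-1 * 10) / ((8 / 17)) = -85 / 4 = -21.25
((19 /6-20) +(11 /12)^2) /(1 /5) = -11515 /144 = -79.97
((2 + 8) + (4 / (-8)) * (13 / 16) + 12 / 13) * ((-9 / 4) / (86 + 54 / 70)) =-1378125 / 5053568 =-0.27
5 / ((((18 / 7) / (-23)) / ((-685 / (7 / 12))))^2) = 4964400500 / 9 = 551600055.56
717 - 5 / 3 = 2146 / 3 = 715.33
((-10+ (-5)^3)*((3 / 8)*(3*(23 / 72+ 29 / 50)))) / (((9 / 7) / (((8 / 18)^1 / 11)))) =-11333 / 2640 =-4.29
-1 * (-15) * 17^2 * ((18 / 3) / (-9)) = -2890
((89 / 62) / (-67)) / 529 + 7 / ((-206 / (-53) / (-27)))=-5503008814 / 113169499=-48.63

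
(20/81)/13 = 20/1053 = 0.02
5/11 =0.45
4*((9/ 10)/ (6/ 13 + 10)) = 117/ 340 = 0.34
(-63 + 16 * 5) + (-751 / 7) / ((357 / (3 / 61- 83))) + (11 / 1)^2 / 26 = 184624717 / 3963414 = 46.58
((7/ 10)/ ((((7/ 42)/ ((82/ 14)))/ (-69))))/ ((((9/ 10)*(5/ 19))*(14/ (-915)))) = 3278811/ 7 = 468401.57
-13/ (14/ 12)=-78/ 7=-11.14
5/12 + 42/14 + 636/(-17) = -6935/204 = -34.00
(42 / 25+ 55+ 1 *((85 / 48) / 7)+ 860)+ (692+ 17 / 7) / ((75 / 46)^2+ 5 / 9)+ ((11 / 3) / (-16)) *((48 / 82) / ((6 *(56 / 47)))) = 3184296319263 / 2810533600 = 1132.99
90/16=5.62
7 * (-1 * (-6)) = 42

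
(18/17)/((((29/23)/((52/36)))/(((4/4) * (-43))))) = -52.16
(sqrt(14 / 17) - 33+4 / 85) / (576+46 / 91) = -254891 / 4459270+91 *sqrt(238) / 891854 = -0.06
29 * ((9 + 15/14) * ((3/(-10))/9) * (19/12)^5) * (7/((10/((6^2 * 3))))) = -3374922937/460800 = -7324.05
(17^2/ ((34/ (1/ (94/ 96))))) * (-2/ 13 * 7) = -5712/ 611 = -9.35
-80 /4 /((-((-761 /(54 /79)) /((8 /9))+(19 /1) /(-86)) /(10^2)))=-4128000 /2585573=-1.60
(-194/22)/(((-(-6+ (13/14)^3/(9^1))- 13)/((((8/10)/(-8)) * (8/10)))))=-4791024/48143975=-0.10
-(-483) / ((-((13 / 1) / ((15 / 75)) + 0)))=-483 / 65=-7.43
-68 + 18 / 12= -133 / 2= -66.50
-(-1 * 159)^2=-25281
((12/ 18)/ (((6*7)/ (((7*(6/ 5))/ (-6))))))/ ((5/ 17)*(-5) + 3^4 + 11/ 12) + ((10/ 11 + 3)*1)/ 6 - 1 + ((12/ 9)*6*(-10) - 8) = -159488067/ 1805210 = -88.35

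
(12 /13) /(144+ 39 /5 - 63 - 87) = 0.51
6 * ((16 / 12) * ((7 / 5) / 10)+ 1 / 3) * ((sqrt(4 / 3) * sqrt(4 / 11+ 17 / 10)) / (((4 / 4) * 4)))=13 * sqrt(74910) / 2750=1.29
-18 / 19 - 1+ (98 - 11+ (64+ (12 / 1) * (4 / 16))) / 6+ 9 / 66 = 29915 / 1254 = 23.86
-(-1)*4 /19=0.21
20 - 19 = 1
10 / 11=0.91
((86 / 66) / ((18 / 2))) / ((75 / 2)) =86 / 22275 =0.00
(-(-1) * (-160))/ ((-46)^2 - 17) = -160/ 2099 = -0.08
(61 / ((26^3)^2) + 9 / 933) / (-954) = -926766299 / 91653457244544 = -0.00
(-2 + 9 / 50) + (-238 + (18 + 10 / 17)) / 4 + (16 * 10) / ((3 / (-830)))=-56512258 / 1275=-44323.34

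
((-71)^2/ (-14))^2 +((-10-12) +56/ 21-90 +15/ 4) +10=19044710/ 147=129555.85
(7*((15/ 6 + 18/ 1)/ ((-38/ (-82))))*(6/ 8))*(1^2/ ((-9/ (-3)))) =11767/ 152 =77.41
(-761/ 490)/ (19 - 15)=-761/ 1960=-0.39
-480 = -480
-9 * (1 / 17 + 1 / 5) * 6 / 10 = -594 / 425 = -1.40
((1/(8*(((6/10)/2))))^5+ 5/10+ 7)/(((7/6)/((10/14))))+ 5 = 9.60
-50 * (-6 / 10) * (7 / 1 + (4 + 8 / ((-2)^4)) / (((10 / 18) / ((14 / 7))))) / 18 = 116 / 3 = 38.67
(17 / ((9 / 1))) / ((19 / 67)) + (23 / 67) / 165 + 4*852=2151698606 / 630135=3414.66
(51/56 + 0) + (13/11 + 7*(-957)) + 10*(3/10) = -4123447/616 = -6693.91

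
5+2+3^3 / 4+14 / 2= 20.75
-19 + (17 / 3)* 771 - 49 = 4301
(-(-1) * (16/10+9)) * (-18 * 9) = -8586/5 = -1717.20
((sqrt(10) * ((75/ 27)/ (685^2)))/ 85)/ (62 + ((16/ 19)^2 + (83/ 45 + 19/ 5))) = 361 * sqrt(10)/ 354299935492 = 0.00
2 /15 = 0.13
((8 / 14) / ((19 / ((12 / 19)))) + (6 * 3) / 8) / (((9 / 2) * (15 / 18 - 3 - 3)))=-7645 / 78337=-0.10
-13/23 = -0.57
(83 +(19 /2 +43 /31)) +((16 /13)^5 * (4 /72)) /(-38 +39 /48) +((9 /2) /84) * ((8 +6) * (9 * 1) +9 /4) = 28388970104387 /281766831840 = 100.75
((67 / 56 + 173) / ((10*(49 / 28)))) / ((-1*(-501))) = 1951 / 98196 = 0.02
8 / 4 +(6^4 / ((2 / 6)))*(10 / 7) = 38894 / 7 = 5556.29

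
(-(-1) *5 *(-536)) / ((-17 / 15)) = 40200 / 17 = 2364.71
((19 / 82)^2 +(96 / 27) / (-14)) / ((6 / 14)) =-84841 / 181548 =-0.47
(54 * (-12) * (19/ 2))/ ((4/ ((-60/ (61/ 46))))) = 4247640/ 61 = 69633.44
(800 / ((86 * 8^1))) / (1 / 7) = 350 / 43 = 8.14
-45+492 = 447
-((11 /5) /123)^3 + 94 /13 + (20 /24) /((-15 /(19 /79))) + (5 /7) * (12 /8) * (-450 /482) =2505527200716406 /403005407497875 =6.22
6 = 6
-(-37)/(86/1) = 0.43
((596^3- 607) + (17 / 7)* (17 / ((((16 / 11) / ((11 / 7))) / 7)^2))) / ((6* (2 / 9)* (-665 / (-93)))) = 105848470358343 / 4766720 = 22205724.35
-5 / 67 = -0.07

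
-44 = -44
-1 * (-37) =37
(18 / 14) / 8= 9 / 56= 0.16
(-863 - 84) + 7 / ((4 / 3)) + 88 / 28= -26281 / 28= -938.61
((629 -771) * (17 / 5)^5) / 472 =-100809847 / 737500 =-136.69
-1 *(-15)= 15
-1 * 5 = -5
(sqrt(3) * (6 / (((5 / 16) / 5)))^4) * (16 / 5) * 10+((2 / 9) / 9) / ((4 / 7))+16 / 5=2627 / 810+2717908992 * sqrt(3)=4707556467.74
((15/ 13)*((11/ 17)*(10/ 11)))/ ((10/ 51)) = 45/ 13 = 3.46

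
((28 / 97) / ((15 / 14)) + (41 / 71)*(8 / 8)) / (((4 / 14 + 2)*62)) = 0.01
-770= -770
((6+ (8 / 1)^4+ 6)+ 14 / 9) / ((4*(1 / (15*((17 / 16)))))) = 1571905 / 96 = 16374.01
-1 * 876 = -876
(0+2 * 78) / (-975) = -4 / 25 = -0.16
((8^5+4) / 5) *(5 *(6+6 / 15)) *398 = 417384192 / 5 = 83476838.40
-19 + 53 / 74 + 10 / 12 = -1937 / 111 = -17.45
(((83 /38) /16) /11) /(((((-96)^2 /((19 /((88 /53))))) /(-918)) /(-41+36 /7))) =56311599 /111017984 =0.51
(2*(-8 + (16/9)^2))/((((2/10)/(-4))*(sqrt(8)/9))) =3920*sqrt(2)/9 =615.97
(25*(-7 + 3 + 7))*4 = 300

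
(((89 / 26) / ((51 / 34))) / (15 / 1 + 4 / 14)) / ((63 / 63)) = 623 / 4173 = 0.15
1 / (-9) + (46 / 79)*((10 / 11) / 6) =-179 / 7821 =-0.02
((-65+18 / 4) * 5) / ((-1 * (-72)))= -605 / 144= -4.20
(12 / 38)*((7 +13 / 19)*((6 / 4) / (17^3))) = 1314 / 1773593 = 0.00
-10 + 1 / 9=-89 / 9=-9.89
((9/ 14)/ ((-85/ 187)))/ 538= -99/ 37660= -0.00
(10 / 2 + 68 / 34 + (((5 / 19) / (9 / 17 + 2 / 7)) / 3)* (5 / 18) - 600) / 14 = -59013571 / 1393308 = -42.36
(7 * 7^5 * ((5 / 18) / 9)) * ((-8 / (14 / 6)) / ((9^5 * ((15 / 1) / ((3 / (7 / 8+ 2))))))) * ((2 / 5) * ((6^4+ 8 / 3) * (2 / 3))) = -8381449216 / 1650124305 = -5.08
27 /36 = 3 /4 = 0.75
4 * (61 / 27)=244 / 27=9.04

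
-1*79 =-79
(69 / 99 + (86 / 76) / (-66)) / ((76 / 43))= 6665 / 17328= 0.38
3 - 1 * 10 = -7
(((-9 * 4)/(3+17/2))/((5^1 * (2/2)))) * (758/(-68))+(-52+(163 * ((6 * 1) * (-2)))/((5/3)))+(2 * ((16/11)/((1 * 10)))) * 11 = -2376148/1955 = -1215.42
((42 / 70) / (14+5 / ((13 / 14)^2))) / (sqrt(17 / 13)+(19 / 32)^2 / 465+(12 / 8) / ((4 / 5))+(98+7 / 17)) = 4331136564594537984 / 14331125281986537471461-3322091738234880*sqrt(221) / 14331125281986537471461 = 0.00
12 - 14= -2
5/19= 0.26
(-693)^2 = 480249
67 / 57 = 1.18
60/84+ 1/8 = 47/56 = 0.84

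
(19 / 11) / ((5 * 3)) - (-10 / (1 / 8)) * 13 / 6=28619 / 165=173.45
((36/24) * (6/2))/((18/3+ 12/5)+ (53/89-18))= -4005/8014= -0.50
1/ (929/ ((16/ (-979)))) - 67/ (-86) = 60934521/ 78216226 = 0.78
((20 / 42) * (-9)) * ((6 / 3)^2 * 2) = -240 / 7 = -34.29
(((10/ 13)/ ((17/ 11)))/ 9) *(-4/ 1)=-440/ 1989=-0.22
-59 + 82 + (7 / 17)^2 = 6696 / 289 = 23.17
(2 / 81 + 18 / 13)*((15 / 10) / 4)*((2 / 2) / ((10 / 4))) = 371 / 1755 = 0.21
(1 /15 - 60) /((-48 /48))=899 /15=59.93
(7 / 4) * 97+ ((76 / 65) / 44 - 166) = 3.78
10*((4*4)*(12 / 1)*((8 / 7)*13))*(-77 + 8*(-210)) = -50119680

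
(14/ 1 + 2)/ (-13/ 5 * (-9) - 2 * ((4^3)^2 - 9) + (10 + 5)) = -40/ 20339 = -0.00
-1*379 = -379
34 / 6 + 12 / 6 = 23 / 3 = 7.67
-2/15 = -0.13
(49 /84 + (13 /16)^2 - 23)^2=279190681 /589824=473.35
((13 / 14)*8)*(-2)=-104 / 7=-14.86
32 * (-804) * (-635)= 16337280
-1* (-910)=910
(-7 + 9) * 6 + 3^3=39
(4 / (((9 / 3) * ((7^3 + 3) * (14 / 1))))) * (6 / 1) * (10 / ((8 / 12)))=30 / 1211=0.02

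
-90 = -90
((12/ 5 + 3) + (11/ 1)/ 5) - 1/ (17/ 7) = 611/ 85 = 7.19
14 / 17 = 0.82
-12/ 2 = -6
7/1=7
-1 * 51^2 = -2601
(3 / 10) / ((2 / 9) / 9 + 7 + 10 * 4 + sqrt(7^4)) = 243 / 77780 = 0.00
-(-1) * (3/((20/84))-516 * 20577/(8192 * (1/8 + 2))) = -12997989/21760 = -597.33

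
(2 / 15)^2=4 / 225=0.02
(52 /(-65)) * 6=-4.80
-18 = -18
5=5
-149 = -149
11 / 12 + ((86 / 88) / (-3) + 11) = 255 / 22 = 11.59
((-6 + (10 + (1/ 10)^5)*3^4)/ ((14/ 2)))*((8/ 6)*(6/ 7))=80400081/ 612500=131.27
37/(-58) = -37/58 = -0.64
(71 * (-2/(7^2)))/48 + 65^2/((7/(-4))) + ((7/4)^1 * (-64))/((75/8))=-23777669/9800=-2426.29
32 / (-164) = -8 / 41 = -0.20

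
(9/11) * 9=81/11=7.36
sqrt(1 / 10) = sqrt(10) / 10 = 0.32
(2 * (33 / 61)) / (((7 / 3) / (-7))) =-198 / 61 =-3.25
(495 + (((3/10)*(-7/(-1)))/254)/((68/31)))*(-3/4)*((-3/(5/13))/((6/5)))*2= 3334384989/690880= 4826.29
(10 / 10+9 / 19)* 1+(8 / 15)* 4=1028 / 285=3.61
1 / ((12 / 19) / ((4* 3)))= 19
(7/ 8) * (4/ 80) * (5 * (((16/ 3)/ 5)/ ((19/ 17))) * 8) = 476/ 285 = 1.67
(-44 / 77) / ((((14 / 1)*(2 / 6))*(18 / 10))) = -10 / 147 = -0.07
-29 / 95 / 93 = -29 / 8835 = -0.00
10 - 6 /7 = 64 /7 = 9.14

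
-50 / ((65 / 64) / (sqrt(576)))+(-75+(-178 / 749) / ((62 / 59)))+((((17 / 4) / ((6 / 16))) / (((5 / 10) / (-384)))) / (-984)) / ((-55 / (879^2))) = -85436326434332 / 680664985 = -125518.91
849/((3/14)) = 3962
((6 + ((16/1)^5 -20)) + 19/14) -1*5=14679817/14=1048558.36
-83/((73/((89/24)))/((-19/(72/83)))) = 11649299/126144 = 92.35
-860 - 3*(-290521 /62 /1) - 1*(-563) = 853149 /62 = 13760.47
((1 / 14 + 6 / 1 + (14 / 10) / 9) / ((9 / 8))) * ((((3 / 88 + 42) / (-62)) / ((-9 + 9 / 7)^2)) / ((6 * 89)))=-3762157 / 31859166240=-0.00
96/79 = 1.22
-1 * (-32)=32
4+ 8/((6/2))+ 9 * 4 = 128/3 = 42.67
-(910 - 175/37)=-33495/37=-905.27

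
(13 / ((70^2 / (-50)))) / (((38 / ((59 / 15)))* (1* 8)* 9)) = -767 / 4021920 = -0.00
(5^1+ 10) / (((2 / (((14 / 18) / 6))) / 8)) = 70 / 9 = 7.78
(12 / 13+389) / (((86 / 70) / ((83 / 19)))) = 14725445 / 10621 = 1386.45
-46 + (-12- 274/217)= -12860/217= -59.26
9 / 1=9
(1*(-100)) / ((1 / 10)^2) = -10000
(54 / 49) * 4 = 216 / 49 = 4.41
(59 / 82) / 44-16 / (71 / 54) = -3113123 / 256168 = -12.15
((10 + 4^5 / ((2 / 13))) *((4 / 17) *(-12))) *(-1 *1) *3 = 959904 / 17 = 56464.94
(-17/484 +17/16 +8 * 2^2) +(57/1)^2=6354005/1936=3282.03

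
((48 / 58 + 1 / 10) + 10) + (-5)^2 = 10419 / 290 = 35.93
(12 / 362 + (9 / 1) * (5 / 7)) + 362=466841 / 1267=368.46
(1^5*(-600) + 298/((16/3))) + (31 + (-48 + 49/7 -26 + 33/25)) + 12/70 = -810087/1400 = -578.63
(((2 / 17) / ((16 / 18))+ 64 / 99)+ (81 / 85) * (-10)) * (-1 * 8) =117818 / 1683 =70.00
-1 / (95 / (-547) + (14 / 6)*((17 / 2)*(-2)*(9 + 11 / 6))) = 9846 / 4232755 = 0.00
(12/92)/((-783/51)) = -17/2001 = -0.01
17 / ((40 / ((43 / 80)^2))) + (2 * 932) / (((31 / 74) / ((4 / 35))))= 28256113761 / 55552000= 508.64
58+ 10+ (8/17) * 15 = 1276/17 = 75.06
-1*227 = -227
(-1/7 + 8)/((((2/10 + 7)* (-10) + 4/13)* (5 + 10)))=-143/19572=-0.01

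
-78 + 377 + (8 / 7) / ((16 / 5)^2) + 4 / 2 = 67449 / 224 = 301.11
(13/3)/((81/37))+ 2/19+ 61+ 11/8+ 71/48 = 4871035/73872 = 65.94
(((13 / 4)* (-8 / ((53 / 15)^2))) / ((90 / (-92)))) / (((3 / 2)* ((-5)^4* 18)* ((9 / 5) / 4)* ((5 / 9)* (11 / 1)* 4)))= 0.00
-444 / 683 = -0.65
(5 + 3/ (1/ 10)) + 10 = 45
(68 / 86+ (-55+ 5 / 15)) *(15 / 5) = -6950 / 43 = -161.63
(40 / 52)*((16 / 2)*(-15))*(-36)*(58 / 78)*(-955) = -398808000 / 169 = -2359810.65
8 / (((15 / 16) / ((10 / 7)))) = 256 / 21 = 12.19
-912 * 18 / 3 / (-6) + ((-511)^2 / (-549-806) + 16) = 735.29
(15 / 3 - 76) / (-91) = 71 / 91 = 0.78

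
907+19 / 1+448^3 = 89916318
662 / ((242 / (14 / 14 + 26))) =8937 / 121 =73.86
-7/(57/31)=-217/57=-3.81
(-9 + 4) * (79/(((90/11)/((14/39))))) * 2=-12166/351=-34.66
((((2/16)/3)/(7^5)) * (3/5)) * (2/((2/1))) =1/672280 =0.00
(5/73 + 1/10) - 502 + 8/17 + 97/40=-24767179/49640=-498.94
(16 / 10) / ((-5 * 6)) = -4 / 75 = -0.05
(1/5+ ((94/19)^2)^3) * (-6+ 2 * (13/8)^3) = 37862.82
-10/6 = -5/3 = -1.67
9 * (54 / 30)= 81 / 5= 16.20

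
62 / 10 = 31 / 5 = 6.20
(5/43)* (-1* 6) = -30/43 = -0.70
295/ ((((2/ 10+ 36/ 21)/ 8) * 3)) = 82600/ 201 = 410.95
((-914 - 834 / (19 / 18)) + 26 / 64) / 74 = -1035849 / 44992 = -23.02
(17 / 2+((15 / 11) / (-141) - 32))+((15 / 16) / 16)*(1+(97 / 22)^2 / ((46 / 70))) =-2908875489 / 133940224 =-21.72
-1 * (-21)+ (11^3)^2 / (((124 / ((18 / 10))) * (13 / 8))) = 31930413 / 2015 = 15846.36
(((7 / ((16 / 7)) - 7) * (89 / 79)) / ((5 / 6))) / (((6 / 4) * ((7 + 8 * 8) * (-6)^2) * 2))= -623 / 897440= -0.00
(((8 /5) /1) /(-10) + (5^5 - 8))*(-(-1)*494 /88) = 19246487 /1100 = 17496.81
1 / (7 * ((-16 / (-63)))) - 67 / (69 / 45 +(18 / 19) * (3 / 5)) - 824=-855.32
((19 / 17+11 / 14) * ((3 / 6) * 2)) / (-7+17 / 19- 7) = -2869 / 19754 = -0.15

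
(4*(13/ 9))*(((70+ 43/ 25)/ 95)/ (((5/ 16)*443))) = 1491776/ 47345625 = 0.03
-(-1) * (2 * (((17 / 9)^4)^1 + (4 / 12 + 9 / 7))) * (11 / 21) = 15.03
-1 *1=-1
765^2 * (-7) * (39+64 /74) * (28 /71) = -169188547500 /2627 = -64403710.51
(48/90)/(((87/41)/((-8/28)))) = -656/9135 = -0.07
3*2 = 6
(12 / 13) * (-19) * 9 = -2052 / 13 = -157.85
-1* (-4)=4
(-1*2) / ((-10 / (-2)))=-2 / 5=-0.40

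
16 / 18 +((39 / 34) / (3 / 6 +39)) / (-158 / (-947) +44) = 149903647 / 168516954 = 0.89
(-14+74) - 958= -898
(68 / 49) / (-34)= -2 / 49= -0.04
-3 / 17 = -0.18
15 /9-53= -154 /3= -51.33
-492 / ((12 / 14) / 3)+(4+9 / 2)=-3427 / 2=-1713.50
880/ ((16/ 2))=110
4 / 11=0.36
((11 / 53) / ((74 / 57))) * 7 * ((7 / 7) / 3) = 1463 / 3922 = 0.37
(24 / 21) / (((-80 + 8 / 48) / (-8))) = 384 / 3353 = 0.11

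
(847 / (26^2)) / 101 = 847 / 68276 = 0.01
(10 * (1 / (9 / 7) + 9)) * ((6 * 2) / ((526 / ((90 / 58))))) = 26400 / 7627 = 3.46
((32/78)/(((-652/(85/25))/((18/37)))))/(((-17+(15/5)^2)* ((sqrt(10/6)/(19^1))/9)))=8721* sqrt(15)/1960075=0.02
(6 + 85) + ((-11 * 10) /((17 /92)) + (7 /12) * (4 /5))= -128476 /255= -503.83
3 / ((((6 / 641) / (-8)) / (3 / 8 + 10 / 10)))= -7051 / 2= -3525.50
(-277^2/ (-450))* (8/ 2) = 153458/ 225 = 682.04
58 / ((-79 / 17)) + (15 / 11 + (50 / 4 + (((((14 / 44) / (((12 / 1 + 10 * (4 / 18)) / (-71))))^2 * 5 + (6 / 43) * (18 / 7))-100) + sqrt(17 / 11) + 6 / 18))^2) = 22258526179168506845060263 / 4050729043008103120896-531266690765 * sqrt(187) / 39383629824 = 5310.48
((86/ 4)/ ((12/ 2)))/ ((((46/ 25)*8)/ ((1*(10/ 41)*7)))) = 37625/ 90528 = 0.42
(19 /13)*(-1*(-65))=95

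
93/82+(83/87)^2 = 1268815/620658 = 2.04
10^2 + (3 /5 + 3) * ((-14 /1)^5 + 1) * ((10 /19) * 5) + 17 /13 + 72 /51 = -21394167621 /4199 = -5095062.54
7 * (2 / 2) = 7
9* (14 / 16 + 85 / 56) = 603 / 28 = 21.54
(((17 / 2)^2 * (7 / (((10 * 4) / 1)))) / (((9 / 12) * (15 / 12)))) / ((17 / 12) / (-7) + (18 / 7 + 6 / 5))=28322 / 7495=3.78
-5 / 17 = -0.29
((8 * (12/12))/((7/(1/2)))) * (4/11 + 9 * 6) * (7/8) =299/11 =27.18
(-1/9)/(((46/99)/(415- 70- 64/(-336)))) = -79739/966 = -82.55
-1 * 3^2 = -9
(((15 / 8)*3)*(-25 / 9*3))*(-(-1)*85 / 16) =-249.02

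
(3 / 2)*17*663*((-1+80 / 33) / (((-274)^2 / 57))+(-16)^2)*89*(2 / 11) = 636222936303513 / 9084196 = 70036240.55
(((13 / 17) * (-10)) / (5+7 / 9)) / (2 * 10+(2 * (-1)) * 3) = -0.09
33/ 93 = 11/ 31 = 0.35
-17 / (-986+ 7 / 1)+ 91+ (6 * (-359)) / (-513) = 15940048 / 167409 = 95.22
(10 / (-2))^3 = -125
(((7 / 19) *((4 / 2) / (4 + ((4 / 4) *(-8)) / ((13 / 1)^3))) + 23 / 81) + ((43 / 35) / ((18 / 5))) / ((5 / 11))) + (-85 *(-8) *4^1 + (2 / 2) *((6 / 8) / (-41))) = 2110598488975 / 775612908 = 2721.20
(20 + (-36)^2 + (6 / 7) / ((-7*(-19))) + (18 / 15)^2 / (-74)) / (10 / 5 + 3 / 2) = 2266590184 / 6028225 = 376.00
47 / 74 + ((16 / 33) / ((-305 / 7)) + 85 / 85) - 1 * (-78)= 59304757 / 744810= 79.62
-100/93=-1.08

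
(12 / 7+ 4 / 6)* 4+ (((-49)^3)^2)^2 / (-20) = -4023205858991894698421 / 420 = -9579061569028320710.53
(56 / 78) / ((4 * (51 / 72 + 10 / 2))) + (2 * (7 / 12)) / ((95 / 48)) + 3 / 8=1348033 / 1353560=1.00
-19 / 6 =-3.17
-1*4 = -4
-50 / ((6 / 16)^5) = -1638400 / 243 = -6742.39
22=22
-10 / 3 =-3.33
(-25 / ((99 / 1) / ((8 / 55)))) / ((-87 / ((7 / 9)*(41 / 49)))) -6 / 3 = -11935978 / 5968809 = -2.00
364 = 364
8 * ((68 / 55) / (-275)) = -544 / 15125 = -0.04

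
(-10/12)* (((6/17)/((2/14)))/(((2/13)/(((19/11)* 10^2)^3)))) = -1560422500000/22627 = -68962854.11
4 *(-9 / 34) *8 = -8.47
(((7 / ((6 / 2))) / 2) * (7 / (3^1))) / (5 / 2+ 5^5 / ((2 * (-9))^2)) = 882 / 3935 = 0.22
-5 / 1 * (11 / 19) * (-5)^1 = 275 / 19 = 14.47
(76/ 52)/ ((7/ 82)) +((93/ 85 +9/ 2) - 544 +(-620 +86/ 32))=-140912827/ 123760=-1138.60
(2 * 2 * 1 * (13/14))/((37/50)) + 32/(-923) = 1191612/239057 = 4.98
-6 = -6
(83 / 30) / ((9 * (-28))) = -83 / 7560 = -0.01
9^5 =59049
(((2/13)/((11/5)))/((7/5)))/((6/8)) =200/3003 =0.07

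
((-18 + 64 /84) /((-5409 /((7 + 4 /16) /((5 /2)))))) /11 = 5249 /6247395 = 0.00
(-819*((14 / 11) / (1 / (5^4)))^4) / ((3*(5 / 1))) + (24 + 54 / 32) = -5120882812493982549 / 234256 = -21860199151756.98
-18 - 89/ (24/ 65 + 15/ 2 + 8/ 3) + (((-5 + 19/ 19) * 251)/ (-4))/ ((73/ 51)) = 44666253/ 299957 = 148.91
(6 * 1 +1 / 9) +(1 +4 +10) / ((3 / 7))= 370 / 9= 41.11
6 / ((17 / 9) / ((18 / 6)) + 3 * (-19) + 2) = -81 / 734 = -0.11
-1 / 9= -0.11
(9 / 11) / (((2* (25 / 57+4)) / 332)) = 85158 / 2783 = 30.60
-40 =-40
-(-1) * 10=10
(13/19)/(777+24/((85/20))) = 221/252795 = 0.00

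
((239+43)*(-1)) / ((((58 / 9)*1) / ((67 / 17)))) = -85023 / 493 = -172.46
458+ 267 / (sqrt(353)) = 267 * sqrt(353) / 353+ 458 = 472.21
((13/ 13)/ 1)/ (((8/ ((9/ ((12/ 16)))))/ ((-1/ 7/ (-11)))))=3/ 154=0.02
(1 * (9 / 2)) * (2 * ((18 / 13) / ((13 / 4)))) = 648 / 169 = 3.83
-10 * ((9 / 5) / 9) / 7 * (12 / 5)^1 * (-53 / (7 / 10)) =2544 / 49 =51.92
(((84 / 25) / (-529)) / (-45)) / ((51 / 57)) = 532 / 3372375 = 0.00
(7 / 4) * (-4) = -7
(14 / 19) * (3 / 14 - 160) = -2237 / 19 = -117.74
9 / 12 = 3 / 4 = 0.75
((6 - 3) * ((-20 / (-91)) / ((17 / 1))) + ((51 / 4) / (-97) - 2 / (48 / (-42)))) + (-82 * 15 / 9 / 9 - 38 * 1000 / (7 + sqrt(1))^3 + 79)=-1134004415 / 129650976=-8.75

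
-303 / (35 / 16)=-4848 / 35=-138.51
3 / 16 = 0.19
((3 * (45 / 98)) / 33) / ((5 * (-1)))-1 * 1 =-1087 / 1078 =-1.01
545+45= 590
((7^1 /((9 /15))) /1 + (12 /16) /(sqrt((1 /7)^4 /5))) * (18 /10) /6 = 7 /2 + 441 * sqrt(5) /40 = 28.15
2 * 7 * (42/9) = 196/3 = 65.33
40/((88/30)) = 13.64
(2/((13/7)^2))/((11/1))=98/1859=0.05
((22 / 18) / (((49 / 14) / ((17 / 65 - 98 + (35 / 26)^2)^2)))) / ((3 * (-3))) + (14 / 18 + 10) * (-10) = -167272855219 / 359868600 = -464.82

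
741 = 741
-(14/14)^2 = -1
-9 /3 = -3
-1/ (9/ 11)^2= -121/ 81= -1.49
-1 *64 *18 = -1152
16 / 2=8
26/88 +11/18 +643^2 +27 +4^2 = 163743191/396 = 413492.91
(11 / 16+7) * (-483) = -3713.06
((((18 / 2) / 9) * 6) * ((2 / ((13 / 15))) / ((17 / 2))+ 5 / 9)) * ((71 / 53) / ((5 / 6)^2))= 560616 / 58565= 9.57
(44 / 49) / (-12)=-0.07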